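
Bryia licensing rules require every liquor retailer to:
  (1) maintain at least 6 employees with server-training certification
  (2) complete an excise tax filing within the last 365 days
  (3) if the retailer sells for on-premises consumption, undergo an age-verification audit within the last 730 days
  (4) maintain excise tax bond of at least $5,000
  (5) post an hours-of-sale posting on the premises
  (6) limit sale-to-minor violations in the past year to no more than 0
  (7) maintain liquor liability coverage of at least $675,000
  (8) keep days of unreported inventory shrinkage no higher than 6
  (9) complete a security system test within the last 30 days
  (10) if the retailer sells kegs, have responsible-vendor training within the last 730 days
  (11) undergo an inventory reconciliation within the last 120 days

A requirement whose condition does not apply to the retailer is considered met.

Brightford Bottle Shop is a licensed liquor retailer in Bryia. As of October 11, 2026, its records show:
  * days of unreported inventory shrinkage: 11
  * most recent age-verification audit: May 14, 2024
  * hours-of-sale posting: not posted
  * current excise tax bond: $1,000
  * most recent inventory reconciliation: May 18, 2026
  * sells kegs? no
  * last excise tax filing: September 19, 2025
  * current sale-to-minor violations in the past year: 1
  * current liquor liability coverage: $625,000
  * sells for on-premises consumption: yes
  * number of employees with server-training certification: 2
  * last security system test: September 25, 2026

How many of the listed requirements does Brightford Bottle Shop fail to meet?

9

1. employees with server-training certification 2 < 6 → not met
2. excise tax filing 387 days ago vs limit 365 → not met
3. condition 'sells for on-premises consumption' holds; age-verification audit 880 days ago vs limit 730 → not met
4. excise tax bond $1,000 < $5,000 → not met
5. hours-of-sale posting absent → not met
6. sale-to-minor violations in the past year 1 > 0 → not met
7. liquor liability coverage $625,000 < $675,000 → not met
8. days of unreported inventory shrinkage 11 > 6 → not met
9. security system test 16 days ago vs limit 30 → met
10. condition 'sells kegs' does not hold → requirement n/a → met
11. inventory reconciliation 146 days ago vs limit 120 → not met
Not met: 9 of 11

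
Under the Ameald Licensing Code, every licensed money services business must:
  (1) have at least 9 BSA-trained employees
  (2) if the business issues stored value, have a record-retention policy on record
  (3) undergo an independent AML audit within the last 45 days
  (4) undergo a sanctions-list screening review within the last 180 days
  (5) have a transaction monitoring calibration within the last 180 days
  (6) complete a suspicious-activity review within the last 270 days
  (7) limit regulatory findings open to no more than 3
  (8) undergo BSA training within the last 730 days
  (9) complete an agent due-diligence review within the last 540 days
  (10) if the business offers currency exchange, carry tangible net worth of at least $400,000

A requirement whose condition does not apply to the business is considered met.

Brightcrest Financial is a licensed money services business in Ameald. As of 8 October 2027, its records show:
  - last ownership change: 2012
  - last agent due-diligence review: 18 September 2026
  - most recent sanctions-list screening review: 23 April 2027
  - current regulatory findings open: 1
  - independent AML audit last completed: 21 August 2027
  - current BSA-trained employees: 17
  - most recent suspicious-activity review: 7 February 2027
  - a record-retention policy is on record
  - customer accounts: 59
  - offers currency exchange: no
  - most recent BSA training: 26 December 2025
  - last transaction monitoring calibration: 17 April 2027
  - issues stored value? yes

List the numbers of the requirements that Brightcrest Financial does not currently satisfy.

1. BSA-trained employees 17 ≥ 9 → met
2. condition 'issues stored value' holds; record-retention policy present → met
3. independent AML audit 48 days ago vs limit 45 → not met
4. sanctions-list screening review 168 days ago vs limit 180 → met
5. transaction monitoring calibration 174 days ago vs limit 180 → met
6. suspicious-activity review 243 days ago vs limit 270 → met
7. regulatory findings open 1 ≤ 3 → met
8. BSA training 651 days ago vs limit 730 → met
9. agent due-diligence review 385 days ago vs limit 540 → met
10. condition 'offers currency exchange' does not hold → requirement n/a → met
Not met: 3

3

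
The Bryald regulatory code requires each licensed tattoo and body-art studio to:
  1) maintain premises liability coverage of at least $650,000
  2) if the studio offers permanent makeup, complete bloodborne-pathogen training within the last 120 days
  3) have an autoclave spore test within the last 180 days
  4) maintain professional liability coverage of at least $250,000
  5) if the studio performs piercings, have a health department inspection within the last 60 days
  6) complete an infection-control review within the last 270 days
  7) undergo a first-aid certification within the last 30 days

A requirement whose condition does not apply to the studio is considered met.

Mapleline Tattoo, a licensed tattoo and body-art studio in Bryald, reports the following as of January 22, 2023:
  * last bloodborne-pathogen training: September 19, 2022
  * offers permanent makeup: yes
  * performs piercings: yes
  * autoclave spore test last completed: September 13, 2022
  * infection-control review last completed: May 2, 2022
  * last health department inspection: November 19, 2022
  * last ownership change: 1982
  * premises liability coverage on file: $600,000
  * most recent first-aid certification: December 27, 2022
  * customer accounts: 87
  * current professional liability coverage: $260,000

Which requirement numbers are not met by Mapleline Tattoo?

1, 2, 5

1. premises liability coverage $600,000 < $650,000 → not met
2. condition 'offers permanent makeup' holds; bloodborne-pathogen training 125 days ago vs limit 120 → not met
3. autoclave spore test 131 days ago vs limit 180 → met
4. professional liability coverage $260,000 ≥ $250,000 → met
5. condition 'performs piercings' holds; health department inspection 64 days ago vs limit 60 → not met
6. infection-control review 265 days ago vs limit 270 → met
7. first-aid certification 26 days ago vs limit 30 → met
Not met: 1, 2, 5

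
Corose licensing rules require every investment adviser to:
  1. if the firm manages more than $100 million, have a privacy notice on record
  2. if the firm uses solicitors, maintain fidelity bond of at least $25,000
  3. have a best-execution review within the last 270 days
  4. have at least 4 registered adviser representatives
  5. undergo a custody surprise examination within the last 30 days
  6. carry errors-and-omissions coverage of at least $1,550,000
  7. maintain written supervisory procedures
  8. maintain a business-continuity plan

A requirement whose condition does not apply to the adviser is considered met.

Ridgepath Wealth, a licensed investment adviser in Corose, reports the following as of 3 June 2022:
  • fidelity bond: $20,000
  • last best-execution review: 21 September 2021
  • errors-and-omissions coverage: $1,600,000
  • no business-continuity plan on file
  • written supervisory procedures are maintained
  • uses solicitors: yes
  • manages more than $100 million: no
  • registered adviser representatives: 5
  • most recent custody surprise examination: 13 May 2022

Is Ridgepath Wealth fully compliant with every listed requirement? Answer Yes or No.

No

1. condition 'manages more than $100 million' does not hold → requirement n/a → met
2. condition 'uses solicitors' holds; fidelity bond $20,000 < $25,000 → not met
3. best-execution review 255 days ago vs limit 270 → met
4. registered adviser representatives 5 ≥ 4 → met
5. custody surprise examination 21 days ago vs limit 30 → met
6. errors-and-omissions coverage $1,600,000 ≥ $1,550,000 → met
7. written supervisory procedures present → met
8. business-continuity plan absent → not met
Not met: 2, 8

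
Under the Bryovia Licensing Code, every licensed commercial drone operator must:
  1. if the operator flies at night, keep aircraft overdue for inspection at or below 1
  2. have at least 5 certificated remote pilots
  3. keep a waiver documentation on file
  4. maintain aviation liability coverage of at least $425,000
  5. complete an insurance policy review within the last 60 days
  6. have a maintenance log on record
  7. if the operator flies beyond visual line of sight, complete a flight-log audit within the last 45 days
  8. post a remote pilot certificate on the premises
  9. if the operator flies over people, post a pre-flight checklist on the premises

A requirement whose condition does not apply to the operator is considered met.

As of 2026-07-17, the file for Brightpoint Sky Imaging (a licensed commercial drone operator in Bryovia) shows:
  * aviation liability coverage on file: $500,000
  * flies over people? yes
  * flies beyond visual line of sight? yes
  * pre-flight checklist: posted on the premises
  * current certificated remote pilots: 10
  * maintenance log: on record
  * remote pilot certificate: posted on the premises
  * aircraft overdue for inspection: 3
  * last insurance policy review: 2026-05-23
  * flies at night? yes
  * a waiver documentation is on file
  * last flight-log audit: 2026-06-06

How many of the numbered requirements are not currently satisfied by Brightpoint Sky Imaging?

1. condition 'flies at night' holds; aircraft overdue for inspection 3 > 1 → not met
2. certificated remote pilots 10 ≥ 5 → met
3. waiver documentation present → met
4. aviation liability coverage $500,000 ≥ $425,000 → met
5. insurance policy review 55 days ago vs limit 60 → met
6. maintenance log present → met
7. condition 'flies beyond visual line of sight' holds; flight-log audit 41 days ago vs limit 45 → met
8. remote pilot certificate present → met
9. condition 'flies over people' holds; pre-flight checklist present → met
Not met: 1 of 9

1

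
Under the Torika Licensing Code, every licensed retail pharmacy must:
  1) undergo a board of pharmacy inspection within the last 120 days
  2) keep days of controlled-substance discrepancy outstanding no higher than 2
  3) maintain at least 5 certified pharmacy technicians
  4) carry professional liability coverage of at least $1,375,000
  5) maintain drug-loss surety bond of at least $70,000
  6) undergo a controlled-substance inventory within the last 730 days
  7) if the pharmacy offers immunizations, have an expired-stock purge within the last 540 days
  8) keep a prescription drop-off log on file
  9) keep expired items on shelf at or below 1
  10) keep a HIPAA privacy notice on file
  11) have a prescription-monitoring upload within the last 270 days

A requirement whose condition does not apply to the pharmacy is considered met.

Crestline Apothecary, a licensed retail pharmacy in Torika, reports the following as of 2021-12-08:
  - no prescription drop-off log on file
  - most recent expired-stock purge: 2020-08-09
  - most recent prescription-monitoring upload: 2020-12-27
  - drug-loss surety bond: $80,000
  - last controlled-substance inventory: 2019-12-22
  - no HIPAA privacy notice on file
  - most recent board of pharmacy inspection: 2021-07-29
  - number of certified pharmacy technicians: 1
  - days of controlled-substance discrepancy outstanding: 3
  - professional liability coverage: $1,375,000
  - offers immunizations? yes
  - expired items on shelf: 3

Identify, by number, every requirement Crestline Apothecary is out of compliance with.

1. board of pharmacy inspection 132 days ago vs limit 120 → not met
2. days of controlled-substance discrepancy outstanding 3 > 2 → not met
3. certified pharmacy technicians 1 < 5 → not met
4. professional liability coverage $1,375,000 ≥ $1,375,000 → met
5. drug-loss surety bond $80,000 ≥ $70,000 → met
6. controlled-substance inventory 717 days ago vs limit 730 → met
7. condition 'offers immunizations' holds; expired-stock purge 486 days ago vs limit 540 → met
8. prescription drop-off log absent → not met
9. expired items on shelf 3 > 1 → not met
10. HIPAA privacy notice absent → not met
11. prescription-monitoring upload 346 days ago vs limit 270 → not met
Not met: 1, 2, 3, 8, 9, 10, 11

1, 2, 3, 8, 9, 10, 11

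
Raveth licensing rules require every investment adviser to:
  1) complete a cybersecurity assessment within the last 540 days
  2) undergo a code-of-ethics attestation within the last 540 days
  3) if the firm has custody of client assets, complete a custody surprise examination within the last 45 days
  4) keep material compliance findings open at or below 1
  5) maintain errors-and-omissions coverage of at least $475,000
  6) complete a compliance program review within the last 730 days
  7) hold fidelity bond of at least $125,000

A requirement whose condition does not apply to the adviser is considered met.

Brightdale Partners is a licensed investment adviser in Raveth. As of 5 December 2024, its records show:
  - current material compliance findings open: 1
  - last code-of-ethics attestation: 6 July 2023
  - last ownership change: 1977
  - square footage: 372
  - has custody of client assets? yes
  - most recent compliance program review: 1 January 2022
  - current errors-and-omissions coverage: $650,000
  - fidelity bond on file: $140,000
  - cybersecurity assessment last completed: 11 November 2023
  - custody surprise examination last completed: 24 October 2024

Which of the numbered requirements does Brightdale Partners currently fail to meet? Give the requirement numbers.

1. cybersecurity assessment 390 days ago vs limit 540 → met
2. code-of-ethics attestation 518 days ago vs limit 540 → met
3. condition 'has custody of client assets' holds; custody surprise examination 42 days ago vs limit 45 → met
4. material compliance findings open 1 ≤ 1 → met
5. errors-and-omissions coverage $650,000 ≥ $475,000 → met
6. compliance program review 1069 days ago vs limit 730 → not met
7. fidelity bond $140,000 ≥ $125,000 → met
Not met: 6

6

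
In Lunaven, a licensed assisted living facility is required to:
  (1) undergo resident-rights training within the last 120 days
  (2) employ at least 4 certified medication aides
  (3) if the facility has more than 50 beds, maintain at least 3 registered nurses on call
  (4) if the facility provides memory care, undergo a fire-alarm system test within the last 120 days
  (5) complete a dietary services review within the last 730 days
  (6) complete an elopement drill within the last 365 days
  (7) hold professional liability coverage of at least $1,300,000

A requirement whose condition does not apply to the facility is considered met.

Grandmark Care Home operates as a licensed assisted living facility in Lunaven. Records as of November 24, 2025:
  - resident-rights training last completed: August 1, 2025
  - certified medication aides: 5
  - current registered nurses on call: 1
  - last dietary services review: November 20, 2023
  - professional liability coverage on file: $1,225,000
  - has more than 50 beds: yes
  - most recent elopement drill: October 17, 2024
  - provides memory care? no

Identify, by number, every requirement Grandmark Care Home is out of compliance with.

3, 5, 6, 7

1. resident-rights training 115 days ago vs limit 120 → met
2. certified medication aides 5 ≥ 4 → met
3. condition 'has more than 50 beds' holds; registered nurses on call 1 < 3 → not met
4. condition 'provides memory care' does not hold → requirement n/a → met
5. dietary services review 735 days ago vs limit 730 → not met
6. elopement drill 403 days ago vs limit 365 → not met
7. professional liability coverage $1,225,000 < $1,300,000 → not met
Not met: 3, 5, 6, 7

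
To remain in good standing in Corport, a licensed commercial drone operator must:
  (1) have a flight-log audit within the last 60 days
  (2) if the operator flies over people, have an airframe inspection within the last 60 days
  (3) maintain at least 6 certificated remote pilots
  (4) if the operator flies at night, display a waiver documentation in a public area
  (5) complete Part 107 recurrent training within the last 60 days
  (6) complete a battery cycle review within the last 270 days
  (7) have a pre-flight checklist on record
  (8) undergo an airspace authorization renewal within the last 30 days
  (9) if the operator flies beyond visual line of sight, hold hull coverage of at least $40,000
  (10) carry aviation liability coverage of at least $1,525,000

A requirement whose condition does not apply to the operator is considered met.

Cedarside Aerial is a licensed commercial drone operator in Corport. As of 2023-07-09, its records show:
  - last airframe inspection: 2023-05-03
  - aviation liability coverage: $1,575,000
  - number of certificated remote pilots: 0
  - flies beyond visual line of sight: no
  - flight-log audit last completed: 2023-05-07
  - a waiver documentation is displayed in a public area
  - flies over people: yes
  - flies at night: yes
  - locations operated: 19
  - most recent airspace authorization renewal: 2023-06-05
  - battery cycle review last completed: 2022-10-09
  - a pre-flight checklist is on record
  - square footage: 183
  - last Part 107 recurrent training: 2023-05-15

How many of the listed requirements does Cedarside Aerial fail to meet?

5

1. flight-log audit 63 days ago vs limit 60 → not met
2. condition 'flies over people' holds; airframe inspection 67 days ago vs limit 60 → not met
3. certificated remote pilots 0 < 6 → not met
4. condition 'flies at night' holds; waiver documentation present → met
5. Part 107 recurrent training 55 days ago vs limit 60 → met
6. battery cycle review 273 days ago vs limit 270 → not met
7. pre-flight checklist present → met
8. airspace authorization renewal 34 days ago vs limit 30 → not met
9. condition 'flies beyond visual line of sight' does not hold → requirement n/a → met
10. aviation liability coverage $1,575,000 ≥ $1,525,000 → met
Not met: 5 of 10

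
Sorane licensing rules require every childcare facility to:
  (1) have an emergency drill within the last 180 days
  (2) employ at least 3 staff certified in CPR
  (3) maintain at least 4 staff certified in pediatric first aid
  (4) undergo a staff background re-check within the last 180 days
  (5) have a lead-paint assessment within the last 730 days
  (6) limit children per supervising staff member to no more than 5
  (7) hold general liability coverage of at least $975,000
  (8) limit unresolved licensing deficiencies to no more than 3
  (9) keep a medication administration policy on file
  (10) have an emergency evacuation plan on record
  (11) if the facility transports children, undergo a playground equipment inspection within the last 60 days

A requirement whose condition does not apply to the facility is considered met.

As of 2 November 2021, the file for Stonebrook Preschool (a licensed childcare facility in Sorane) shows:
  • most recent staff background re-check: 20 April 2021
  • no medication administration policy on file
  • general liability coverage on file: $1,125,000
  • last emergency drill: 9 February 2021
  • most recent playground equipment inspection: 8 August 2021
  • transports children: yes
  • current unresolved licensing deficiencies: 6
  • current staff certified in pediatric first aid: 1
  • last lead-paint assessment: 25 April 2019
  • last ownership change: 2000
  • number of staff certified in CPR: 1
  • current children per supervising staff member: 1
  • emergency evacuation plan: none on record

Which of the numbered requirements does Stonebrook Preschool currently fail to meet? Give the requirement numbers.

1, 2, 3, 4, 5, 8, 9, 10, 11

1. emergency drill 266 days ago vs limit 180 → not met
2. staff certified in CPR 1 < 3 → not met
3. staff certified in pediatric first aid 1 < 4 → not met
4. staff background re-check 196 days ago vs limit 180 → not met
5. lead-paint assessment 922 days ago vs limit 730 → not met
6. children per supervising staff member 1 ≤ 5 → met
7. general liability coverage $1,125,000 ≥ $975,000 → met
8. unresolved licensing deficiencies 6 > 3 → not met
9. medication administration policy absent → not met
10. emergency evacuation plan absent → not met
11. condition 'transports children' holds; playground equipment inspection 86 days ago vs limit 60 → not met
Not met: 1, 2, 3, 4, 5, 8, 9, 10, 11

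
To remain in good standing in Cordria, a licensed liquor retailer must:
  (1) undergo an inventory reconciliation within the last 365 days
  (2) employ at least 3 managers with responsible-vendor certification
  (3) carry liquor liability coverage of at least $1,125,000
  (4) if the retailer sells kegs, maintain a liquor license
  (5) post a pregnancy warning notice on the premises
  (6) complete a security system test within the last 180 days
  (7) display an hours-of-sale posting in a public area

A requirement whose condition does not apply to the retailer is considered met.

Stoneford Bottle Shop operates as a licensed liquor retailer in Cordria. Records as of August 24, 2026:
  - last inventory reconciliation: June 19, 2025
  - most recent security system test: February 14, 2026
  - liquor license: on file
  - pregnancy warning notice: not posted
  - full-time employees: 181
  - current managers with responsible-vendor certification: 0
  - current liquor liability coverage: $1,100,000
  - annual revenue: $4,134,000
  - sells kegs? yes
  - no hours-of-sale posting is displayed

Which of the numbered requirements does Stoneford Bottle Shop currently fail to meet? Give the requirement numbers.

1. inventory reconciliation 431 days ago vs limit 365 → not met
2. managers with responsible-vendor certification 0 < 3 → not met
3. liquor liability coverage $1,100,000 < $1,125,000 → not met
4. condition 'sells kegs' holds; liquor license present → met
5. pregnancy warning notice absent → not met
6. security system test 191 days ago vs limit 180 → not met
7. hours-of-sale posting absent → not met
Not met: 1, 2, 3, 5, 6, 7

1, 2, 3, 5, 6, 7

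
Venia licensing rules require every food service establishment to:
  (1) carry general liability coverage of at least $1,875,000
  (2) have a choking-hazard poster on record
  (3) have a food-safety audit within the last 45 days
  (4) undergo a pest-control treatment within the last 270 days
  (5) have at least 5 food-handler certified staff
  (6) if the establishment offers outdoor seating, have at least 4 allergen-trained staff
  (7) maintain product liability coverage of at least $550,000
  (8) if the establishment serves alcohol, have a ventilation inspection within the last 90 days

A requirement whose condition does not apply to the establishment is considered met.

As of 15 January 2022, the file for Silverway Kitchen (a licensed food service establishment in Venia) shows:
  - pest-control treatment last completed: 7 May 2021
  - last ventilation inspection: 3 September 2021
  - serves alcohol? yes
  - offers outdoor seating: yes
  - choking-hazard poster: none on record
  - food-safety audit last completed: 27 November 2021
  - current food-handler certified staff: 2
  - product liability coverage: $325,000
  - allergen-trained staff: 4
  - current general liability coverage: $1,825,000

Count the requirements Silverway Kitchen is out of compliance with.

6

1. general liability coverage $1,825,000 < $1,875,000 → not met
2. choking-hazard poster absent → not met
3. food-safety audit 49 days ago vs limit 45 → not met
4. pest-control treatment 253 days ago vs limit 270 → met
5. food-handler certified staff 2 < 5 → not met
6. condition 'offers outdoor seating' holds; allergen-trained staff 4 ≥ 4 → met
7. product liability coverage $325,000 < $550,000 → not met
8. condition 'serves alcohol' holds; ventilation inspection 134 days ago vs limit 90 → not met
Not met: 6 of 8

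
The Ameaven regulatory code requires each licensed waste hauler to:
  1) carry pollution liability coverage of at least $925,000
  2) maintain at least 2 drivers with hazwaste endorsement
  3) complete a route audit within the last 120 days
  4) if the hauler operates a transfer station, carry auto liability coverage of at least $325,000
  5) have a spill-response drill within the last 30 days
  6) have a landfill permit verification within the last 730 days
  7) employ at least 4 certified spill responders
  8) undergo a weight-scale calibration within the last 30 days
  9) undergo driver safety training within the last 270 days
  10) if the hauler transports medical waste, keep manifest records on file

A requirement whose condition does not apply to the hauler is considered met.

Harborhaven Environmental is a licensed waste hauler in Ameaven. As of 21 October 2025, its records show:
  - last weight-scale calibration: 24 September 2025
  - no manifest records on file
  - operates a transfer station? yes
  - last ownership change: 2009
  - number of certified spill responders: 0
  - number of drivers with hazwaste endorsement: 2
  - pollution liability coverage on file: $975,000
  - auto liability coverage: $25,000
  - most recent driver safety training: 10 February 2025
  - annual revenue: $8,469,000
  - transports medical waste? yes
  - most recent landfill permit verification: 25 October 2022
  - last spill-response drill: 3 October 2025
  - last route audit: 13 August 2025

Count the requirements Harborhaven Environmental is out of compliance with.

4

1. pollution liability coverage $975,000 ≥ $925,000 → met
2. drivers with hazwaste endorsement 2 ≥ 2 → met
3. route audit 69 days ago vs limit 120 → met
4. condition 'operates a transfer station' holds; auto liability coverage $25,000 < $325,000 → not met
5. spill-response drill 18 days ago vs limit 30 → met
6. landfill permit verification 1092 days ago vs limit 730 → not met
7. certified spill responders 0 < 4 → not met
8. weight-scale calibration 27 days ago vs limit 30 → met
9. driver safety training 253 days ago vs limit 270 → met
10. condition 'transports medical waste' holds; manifest records absent → not met
Not met: 4 of 10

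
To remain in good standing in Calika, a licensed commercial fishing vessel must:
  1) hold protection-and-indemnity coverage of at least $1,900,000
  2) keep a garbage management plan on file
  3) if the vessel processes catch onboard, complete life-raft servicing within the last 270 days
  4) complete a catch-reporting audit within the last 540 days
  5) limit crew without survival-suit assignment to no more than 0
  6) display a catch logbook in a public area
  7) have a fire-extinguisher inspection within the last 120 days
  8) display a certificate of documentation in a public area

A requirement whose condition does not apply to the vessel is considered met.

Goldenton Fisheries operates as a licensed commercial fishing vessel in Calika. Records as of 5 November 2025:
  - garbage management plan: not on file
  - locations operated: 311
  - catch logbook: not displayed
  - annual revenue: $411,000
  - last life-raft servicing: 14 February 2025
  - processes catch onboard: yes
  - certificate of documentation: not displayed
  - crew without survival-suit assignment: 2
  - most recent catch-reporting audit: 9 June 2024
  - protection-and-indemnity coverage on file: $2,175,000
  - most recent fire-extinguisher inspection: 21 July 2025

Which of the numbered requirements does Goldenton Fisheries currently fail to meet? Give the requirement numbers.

2, 5, 6, 8

1. protection-and-indemnity coverage $2,175,000 ≥ $1,900,000 → met
2. garbage management plan absent → not met
3. condition 'processes catch onboard' holds; life-raft servicing 264 days ago vs limit 270 → met
4. catch-reporting audit 514 days ago vs limit 540 → met
5. crew without survival-suit assignment 2 > 0 → not met
6. catch logbook absent → not met
7. fire-extinguisher inspection 107 days ago vs limit 120 → met
8. certificate of documentation absent → not met
Not met: 2, 5, 6, 8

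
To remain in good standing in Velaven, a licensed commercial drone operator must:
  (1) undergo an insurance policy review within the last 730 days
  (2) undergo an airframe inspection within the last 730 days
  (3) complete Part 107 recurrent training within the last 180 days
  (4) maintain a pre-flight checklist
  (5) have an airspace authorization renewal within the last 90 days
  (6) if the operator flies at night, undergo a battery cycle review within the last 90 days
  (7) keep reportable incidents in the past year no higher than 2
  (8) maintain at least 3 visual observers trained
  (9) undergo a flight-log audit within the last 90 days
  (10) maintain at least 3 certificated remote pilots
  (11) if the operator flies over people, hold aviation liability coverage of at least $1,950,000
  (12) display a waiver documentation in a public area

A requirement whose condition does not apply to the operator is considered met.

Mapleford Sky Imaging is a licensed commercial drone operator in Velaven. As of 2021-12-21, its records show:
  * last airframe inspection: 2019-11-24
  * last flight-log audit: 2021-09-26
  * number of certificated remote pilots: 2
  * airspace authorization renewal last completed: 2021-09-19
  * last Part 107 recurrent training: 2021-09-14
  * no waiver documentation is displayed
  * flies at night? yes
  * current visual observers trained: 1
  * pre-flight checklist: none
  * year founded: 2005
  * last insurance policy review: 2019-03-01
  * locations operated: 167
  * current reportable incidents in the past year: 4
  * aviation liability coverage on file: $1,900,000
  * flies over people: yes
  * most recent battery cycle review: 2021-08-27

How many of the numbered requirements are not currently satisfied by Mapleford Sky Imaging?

1. insurance policy review 1026 days ago vs limit 730 → not met
2. airframe inspection 758 days ago vs limit 730 → not met
3. Part 107 recurrent training 98 days ago vs limit 180 → met
4. pre-flight checklist absent → not met
5. airspace authorization renewal 93 days ago vs limit 90 → not met
6. condition 'flies at night' holds; battery cycle review 116 days ago vs limit 90 → not met
7. reportable incidents in the past year 4 > 2 → not met
8. visual observers trained 1 < 3 → not met
9. flight-log audit 86 days ago vs limit 90 → met
10. certificated remote pilots 2 < 3 → not met
11. condition 'flies over people' holds; aviation liability coverage $1,900,000 < $1,950,000 → not met
12. waiver documentation absent → not met
Not met: 10 of 12

10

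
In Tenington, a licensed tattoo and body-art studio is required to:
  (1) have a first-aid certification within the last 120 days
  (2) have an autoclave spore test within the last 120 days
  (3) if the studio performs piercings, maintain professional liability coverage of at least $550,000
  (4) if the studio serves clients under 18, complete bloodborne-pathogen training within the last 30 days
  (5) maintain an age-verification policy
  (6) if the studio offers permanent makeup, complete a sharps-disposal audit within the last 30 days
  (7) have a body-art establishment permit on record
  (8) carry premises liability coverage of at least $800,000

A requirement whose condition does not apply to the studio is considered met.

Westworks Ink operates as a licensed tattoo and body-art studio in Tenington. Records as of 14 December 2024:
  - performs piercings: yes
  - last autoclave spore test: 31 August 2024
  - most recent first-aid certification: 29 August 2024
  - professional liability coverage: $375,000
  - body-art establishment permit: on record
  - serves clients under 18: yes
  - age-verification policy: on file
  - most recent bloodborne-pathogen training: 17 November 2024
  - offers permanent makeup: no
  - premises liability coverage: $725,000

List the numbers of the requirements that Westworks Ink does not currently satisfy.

3, 8

1. first-aid certification 107 days ago vs limit 120 → met
2. autoclave spore test 105 days ago vs limit 120 → met
3. condition 'performs piercings' holds; professional liability coverage $375,000 < $550,000 → not met
4. condition 'serves clients under 18' holds; bloodborne-pathogen training 27 days ago vs limit 30 → met
5. age-verification policy present → met
6. condition 'offers permanent makeup' does not hold → requirement n/a → met
7. body-art establishment permit present → met
8. premises liability coverage $725,000 < $800,000 → not met
Not met: 3, 8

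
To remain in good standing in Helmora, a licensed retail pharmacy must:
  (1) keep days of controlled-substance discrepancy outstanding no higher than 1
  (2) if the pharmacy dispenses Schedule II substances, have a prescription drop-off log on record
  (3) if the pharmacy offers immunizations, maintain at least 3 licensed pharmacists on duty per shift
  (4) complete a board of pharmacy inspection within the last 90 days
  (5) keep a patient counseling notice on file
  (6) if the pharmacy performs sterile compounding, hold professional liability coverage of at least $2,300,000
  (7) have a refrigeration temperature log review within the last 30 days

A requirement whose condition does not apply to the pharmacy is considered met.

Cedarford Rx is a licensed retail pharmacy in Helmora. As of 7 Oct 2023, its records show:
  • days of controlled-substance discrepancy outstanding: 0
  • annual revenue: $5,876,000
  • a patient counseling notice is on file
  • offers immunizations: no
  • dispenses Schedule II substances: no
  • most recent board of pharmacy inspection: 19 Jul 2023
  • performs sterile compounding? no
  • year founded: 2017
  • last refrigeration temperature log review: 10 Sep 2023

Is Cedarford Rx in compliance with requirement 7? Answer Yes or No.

Yes

7. refrigeration temperature log review 27 days ago vs limit 30 → met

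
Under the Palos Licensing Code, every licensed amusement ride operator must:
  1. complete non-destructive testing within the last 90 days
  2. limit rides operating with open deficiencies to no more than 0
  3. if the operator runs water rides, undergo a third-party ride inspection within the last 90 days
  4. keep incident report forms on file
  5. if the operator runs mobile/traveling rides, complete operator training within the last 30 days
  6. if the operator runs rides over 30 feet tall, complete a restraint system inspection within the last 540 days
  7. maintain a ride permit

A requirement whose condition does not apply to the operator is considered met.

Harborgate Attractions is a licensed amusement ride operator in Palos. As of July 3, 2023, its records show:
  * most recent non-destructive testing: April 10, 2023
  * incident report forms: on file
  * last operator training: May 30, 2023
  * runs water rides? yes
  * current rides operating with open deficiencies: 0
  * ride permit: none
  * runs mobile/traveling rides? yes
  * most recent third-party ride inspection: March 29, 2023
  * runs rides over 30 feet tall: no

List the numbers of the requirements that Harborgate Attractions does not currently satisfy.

3, 5, 7

1. non-destructive testing 84 days ago vs limit 90 → met
2. rides operating with open deficiencies 0 ≤ 0 → met
3. condition 'runs water rides' holds; third-party ride inspection 96 days ago vs limit 90 → not met
4. incident report forms present → met
5. condition 'runs mobile/traveling rides' holds; operator training 34 days ago vs limit 30 → not met
6. condition 'runs rides over 30 feet tall' does not hold → requirement n/a → met
7. ride permit absent → not met
Not met: 3, 5, 7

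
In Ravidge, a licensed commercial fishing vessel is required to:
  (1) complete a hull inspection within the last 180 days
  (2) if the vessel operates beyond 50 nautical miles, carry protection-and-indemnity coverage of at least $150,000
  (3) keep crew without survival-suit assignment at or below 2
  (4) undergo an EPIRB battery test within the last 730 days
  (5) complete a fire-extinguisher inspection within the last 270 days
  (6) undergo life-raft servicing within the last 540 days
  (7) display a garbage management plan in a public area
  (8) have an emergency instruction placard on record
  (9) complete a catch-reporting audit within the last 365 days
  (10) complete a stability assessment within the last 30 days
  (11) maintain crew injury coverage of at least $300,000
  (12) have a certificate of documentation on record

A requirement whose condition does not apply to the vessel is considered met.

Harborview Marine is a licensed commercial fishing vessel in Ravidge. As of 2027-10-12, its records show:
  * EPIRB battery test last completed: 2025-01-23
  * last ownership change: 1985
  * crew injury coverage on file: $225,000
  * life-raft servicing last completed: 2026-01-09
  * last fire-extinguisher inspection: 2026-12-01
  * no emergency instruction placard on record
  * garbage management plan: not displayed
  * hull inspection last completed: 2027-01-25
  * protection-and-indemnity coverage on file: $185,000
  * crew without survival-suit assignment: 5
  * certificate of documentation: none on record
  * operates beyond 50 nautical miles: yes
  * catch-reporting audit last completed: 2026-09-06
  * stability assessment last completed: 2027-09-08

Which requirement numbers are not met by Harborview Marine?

1. hull inspection 260 days ago vs limit 180 → not met
2. condition 'operates beyond 50 nautical miles' holds; protection-and-indemnity coverage $185,000 ≥ $150,000 → met
3. crew without survival-suit assignment 5 > 2 → not met
4. EPIRB battery test 992 days ago vs limit 730 → not met
5. fire-extinguisher inspection 315 days ago vs limit 270 → not met
6. life-raft servicing 641 days ago vs limit 540 → not met
7. garbage management plan absent → not met
8. emergency instruction placard absent → not met
9. catch-reporting audit 401 days ago vs limit 365 → not met
10. stability assessment 34 days ago vs limit 30 → not met
11. crew injury coverage $225,000 < $300,000 → not met
12. certificate of documentation absent → not met
Not met: 1, 3, 4, 5, 6, 7, 8, 9, 10, 11, 12

1, 3, 4, 5, 6, 7, 8, 9, 10, 11, 12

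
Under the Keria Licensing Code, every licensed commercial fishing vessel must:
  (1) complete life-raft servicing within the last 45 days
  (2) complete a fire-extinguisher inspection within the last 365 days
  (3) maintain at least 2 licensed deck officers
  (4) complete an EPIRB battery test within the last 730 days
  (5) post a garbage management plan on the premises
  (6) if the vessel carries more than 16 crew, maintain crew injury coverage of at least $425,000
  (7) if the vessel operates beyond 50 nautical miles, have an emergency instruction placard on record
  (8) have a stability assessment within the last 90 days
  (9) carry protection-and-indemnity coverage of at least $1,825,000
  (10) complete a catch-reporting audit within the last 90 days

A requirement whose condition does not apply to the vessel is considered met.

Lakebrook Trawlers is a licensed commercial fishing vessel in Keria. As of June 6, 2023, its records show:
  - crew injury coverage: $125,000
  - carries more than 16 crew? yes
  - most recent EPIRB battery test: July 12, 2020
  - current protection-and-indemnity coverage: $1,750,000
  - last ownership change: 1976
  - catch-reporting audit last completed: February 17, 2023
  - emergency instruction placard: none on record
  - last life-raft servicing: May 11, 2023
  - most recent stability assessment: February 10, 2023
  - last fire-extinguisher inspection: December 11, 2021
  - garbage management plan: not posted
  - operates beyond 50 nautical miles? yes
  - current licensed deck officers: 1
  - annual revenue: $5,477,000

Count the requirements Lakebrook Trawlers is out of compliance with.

1. life-raft servicing 26 days ago vs limit 45 → met
2. fire-extinguisher inspection 542 days ago vs limit 365 → not met
3. licensed deck officers 1 < 2 → not met
4. EPIRB battery test 1059 days ago vs limit 730 → not met
5. garbage management plan absent → not met
6. condition 'carries more than 16 crew' holds; crew injury coverage $125,000 < $425,000 → not met
7. condition 'operates beyond 50 nautical miles' holds; emergency instruction placard absent → not met
8. stability assessment 116 days ago vs limit 90 → not met
9. protection-and-indemnity coverage $1,750,000 < $1,825,000 → not met
10. catch-reporting audit 109 days ago vs limit 90 → not met
Not met: 9 of 10

9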